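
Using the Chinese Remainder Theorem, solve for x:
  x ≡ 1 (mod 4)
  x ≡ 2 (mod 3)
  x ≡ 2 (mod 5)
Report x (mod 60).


Moduli 4, 3, 5 are pairwise coprime; by CRT there is a unique solution modulo M = 4 · 3 · 5 = 60.
Solve pairwise, accumulating the modulus:
  Start with x ≡ 1 (mod 4).
  Combine with x ≡ 2 (mod 3): since gcd(4, 3) = 1, we get a unique residue mod 12.
    Write x = 1 + 4·t and substitute into x ≡ 2 (mod 3): 4·t ≡ 2 − 1 = 1 (mod 3).
    Reduce coefficients mod 3: 1·t ≡ 1 (mod 3).
    So t ≡ 1 (mod 3).
    Then x = 1 + 4·1 = 5, valid modulo lcm(4, 3) = 12: x ≡ 5 (mod 12).
  Combine with x ≡ 2 (mod 5): since gcd(12, 5) = 1, we get a unique residue mod 60.
    Write x = 5 + 12·t and substitute into x ≡ 2 (mod 5): 12·t ≡ 2 − 5 = -3 (mod 5).
    Reduce coefficients mod 5: 2·t ≡ 2 (mod 5).
    The inverse of 2 mod 5 is 3 (since 2·3 = 6 = 1·5 + 1), so t ≡ 3·2 = 6 ≡ 1 (mod 5).
    Then x = 5 + 12·1 = 17, valid modulo lcm(12, 5) = 60: x ≡ 17 (mod 60).
Verify: 17 mod 4 = 1 ✓, 17 mod 3 = 2 ✓, 17 mod 5 = 2 ✓.

x ≡ 17 (mod 60).


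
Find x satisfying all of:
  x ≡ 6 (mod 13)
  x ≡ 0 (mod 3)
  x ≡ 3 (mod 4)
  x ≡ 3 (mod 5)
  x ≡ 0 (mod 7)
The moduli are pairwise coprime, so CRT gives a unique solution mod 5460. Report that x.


Product of moduli M = 13 · 3 · 4 · 5 · 7 = 5460.
Merge one congruence at a time:
  Start: x ≡ 6 (mod 13).
  Combine with x ≡ 0 (mod 3); new modulus lcm = 39.
    Write x = 6 + 13·t and substitute into x ≡ 0 (mod 3): 13·t ≡ 0 − 6 = -6 (mod 3).
    Reduce coefficients mod 3: 1·t ≡ 0 (mod 3).
    So t ≡ 0 (mod 3).
    Then x = 6 + 13·0 = 6, valid modulo lcm(13, 3) = 39: x ≡ 6 (mod 39).
  Combine with x ≡ 3 (mod 4); new modulus lcm = 156.
    Write x = 6 + 39·t and substitute into x ≡ 3 (mod 4): 39·t ≡ 3 − 6 = -3 (mod 4).
    Reduce coefficients mod 4: 3·t ≡ 1 (mod 4).
    The inverse of 3 mod 4 is 3 (since 3·3 = 9 = 2·4 + 1), so t ≡ 3·1 = 3 ≡ 3 (mod 4).
    Then x = 6 + 39·3 = 123, valid modulo lcm(39, 4) = 156: x ≡ 123 (mod 156).
  Combine with x ≡ 3 (mod 5); new modulus lcm = 780.
    Write x = 123 + 156·t and substitute into x ≡ 3 (mod 5): 156·t ≡ 3 − 123 = -120 (mod 5).
    Reduce coefficients mod 5: 1·t ≡ 0 (mod 5).
    So t ≡ 0 (mod 5).
    Then x = 123 + 156·0 = 123, valid modulo lcm(156, 5) = 780: x ≡ 123 (mod 780).
  Combine with x ≡ 0 (mod 7); new modulus lcm = 5460.
    Write x = 123 + 780·t and substitute into x ≡ 0 (mod 7): 780·t ≡ 0 − 123 = -123 (mod 7).
    Reduce coefficients mod 7: 3·t ≡ 3 (mod 7).
    The inverse of 3 mod 7 is 5 (since 3·5 = 15 = 2·7 + 1), so t ≡ 5·3 = 15 ≡ 1 (mod 7).
    Then x = 123 + 780·1 = 903, valid modulo lcm(780, 7) = 5460: x ≡ 903 (mod 5460).
Verify against each original: 903 mod 13 = 6, 903 mod 3 = 0, 903 mod 4 = 3, 903 mod 5 = 3, 903 mod 7 = 0.

x ≡ 903 (mod 5460).


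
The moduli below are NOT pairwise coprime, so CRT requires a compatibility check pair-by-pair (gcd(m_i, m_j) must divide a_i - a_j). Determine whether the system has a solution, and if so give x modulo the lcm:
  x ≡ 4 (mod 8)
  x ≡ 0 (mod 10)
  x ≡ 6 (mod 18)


Moduli 8, 10, 18 are not pairwise coprime, so CRT works modulo lcm(m_i) when all pairwise compatibility conditions hold.
Pairwise compatibility: gcd(m_i, m_j) must divide a_i - a_j for every pair.
Merge one congruence at a time:
  Start: x ≡ 4 (mod 8).
  Combine with x ≡ 0 (mod 10): gcd(8, 10) = 2; 0 - 4 = -4, which IS divisible by 2, so compatible.
    Write x = 4 + 8·t and substitute into x ≡ 0 (mod 10): 8·t ≡ 0 − 4 = -4 (mod 10).
    Divide the congruence (and modulus) by g = 2: 4·t ≡ -2 (mod 5).
    Reduce coefficients mod 5: 4·t ≡ 3 (mod 5).
    The inverse of 4 mod 5 is 4 (since 4·4 = 16 = 3·5 + 1), so t ≡ 4·3 = 12 ≡ 2 (mod 5).
    Then x = 4 + 8·2 = 20, valid modulo lcm(8, 10) = 40: x ≡ 20 (mod 40).
  Combine with x ≡ 6 (mod 18): gcd(40, 18) = 2; 6 - 20 = -14, which IS divisible by 2, so compatible.
    Write x = 20 + 40·t and substitute into x ≡ 6 (mod 18): 40·t ≡ 6 − 20 = -14 (mod 18).
    Divide the congruence (and modulus) by g = 2: 20·t ≡ -7 (mod 9).
    Reduce coefficients mod 9: 2·t ≡ 2 (mod 9).
    The inverse of 2 mod 9 is 5 (since 2·5 = 10 = 1·9 + 1), so t ≡ 5·2 = 10 ≡ 1 (mod 9).
    Then x = 20 + 40·1 = 60, valid modulo lcm(40, 18) = 360: x ≡ 60 (mod 360).
Verify: 60 mod 8 = 4, 60 mod 10 = 0, 60 mod 18 = 6.

x ≡ 60 (mod 360).


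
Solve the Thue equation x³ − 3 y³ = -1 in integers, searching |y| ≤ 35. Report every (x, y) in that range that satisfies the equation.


The equation is x³ - 3y³ = -1. For fixed y, x³ = 3·y³ − 1, so a solution requires the RHS to be a perfect cube.
Strategy: iterate y from -35 to 35, compute RHS = 3·y³ − 1, and check whether it is a (positive or negative) perfect cube.
Check small values of y:
  y = 0: RHS = -1 = (-1)³ ⇒ x = -1 works.
  y = 1: RHS = 2 is not a perfect cube.
  y = -1: RHS = -4 is not a perfect cube.
  y = 2: RHS = 23 is not a perfect cube.
  y = -2: RHS = -25 is not a perfect cube.
  y = 3: RHS = 80 is not a perfect cube.
  y = -3: RHS = -82 is not a perfect cube.
Continuing the search up to |y| = 35 finds no further solutions beyond those listed.
Collected solutions: (-1, 0).

Solutions (with |y| ≤ 35): (-1, 0).


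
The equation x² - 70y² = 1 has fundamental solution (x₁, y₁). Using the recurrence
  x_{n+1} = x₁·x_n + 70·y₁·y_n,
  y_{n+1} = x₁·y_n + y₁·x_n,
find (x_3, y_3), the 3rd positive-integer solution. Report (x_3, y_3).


Step 1: Find the fundamental solution (x₁, y₁) of x² - 70y² = 1.
  Expand √70 as a continued fraction. a₀ = ⌊√70⌋ = 8; iterate m_{k+1} = d_k·a_k − m_k, d_{k+1} = (70 − m_{k+1}²)/d_k, a_{k+1} = ⌊(a₀ + m_{k+1})/d_{k+1}⌋ (starting m₀ = 0, d₀ = 1), with convergents p_k = a_k·p_{k-1} + p_{k-2}, q_k = a_k·q_{k-1} + q_{k-2} (p₋₁ = 1, q₋₁ = 0):
  k = 0: a₀ = 8; p₀/q₀ = 8/1; p₀² − 70·q₀² = 64 − 70 = -6.
  k = 1: m = 8, d = 6, a = ⌊(8 + 8)/6⌋ = 2; p/q = (2·8 + 1)/(2·1 + 0) = 17/2; p² − 70·q² = 289 − 280 = 9.
  k = 2: m = 4, d = 9, a = ⌊(8 + 4)/9⌋ = 1; p/q = (1·17 + 8)/(1·2 + 1) = 25/3; p² − 70·q² = 625 − 630 = -5.
  k = 3: m = 5, d = 5, a = ⌊(8 + 5)/5⌋ = 2; p/q = (2·25 + 17)/(2·3 + 2) = 67/8; p² − 70·q² = 4489 − 4480 = 9.
  k = 4: m = 5, d = 9, a = ⌊(8 + 5)/9⌋ = 1; p/q = (1·67 + 25)/(1·8 + 3) = 92/11; p² − 70·q² = 8464 − 8470 = -6.
  k = 5: m = 4, d = 6, a = ⌊(8 + 4)/6⌋ = 2; p/q = (2·92 + 67)/(2·11 + 8) = 251/30; p² − 70·q² = 63001 − 63000 = 1.
  The first convergent with p² − 70·q² = 1 gives the fundamental solution (x₁, y₁) = (251, 30).
Step 2: Apply the recurrence (x_{n+1}, y_{n+1}) = (x₁x_n + 70y₁y_n, x₁y_n + y₁x_n) repeatedly.
  From (x_1, y_1) = (251, 30): x_2 = 251·251 + 70·30·30 = 126001; y_2 = 251·30 + 30·251 = 15060.
  From (x_2, y_2) = (126001, 15060): x_3 = 251·126001 + 70·30·15060 = 63252251; y_3 = 251·15060 + 30·126001 = 7560090.
Step 3: Verify x_3² - 70·y_3² = 4000847256567001 - 4000847256567000 = 1 (should be 1). ✓

(x_1, y_1) = (251, 30); (x_3, y_3) = (63252251, 7560090).


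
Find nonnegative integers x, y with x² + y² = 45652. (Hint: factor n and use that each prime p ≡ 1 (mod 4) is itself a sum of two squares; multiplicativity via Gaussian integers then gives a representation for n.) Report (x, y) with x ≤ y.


Step 1: Factor n = 45652 = 2^2 · 101 · 113.
Step 2: Check the mod-4 condition on each prime factor: 2 = 2 (special); 101 ≡ 1 (mod 4), exponent 1; 113 ≡ 1 (mod 4), exponent 1.
All primes ≡ 3 (mod 4) appear to even exponent (or don't appear), so by the two-squares theorem n IS expressible as a sum of two squares.
Step 3: Build a representation. Group n = k² · m with k = 2 and m = 101 · 113 = 11413 (a product of primes ≡ 1 (mod 4)); a representation of m scales to one of n via (k·x)² + (k·y)² = k²(x² + y²). Each prime p ≡ 1 (mod 4) is itself a sum of two squares; find a² by testing p − a² for a perfect square:
  101: 101 − 1² = 100 = 10² ⇒ 101 = 1² + 10².
  113: 113 − 1² = 112, 113 − 2² = 109, 113 − 3² = 104, 113 − 4² = 97, 113 − 5² = 88, 113 − 6² = 77, 113 − 7² = 64 = 8² ⇒ 113 = 7² + 8².
  Combine using the Brahmagupta–Fibonacci identity (a² + b²)(c² + d²) = (ac − bd)² + (ad + bc)² = (ac + bd)² + (ad − bc)²:
  101 · 113 = 11413: from (1² + 10²)(7² + 8²), take (1·7 − 10·8, 1·8 + 10·7) = (7 − 80, 8 + 70) = (-73, 78); dropping signs (only squares matter) gives (73, 78); check 73² + 78² = 5329 + 6084 = 11413 ✓.
  Scale by k = 2: (2·73, 2·78) = (146, 156).
Step 4: Order so x ≤ y and verify: 146² + 156² = 21316 + 24336 = 45652 = n. ✓

n = 45652 = 146² + 156² (one valid representation with x ≤ y).


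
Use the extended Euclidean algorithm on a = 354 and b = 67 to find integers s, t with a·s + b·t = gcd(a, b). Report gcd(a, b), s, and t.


Euclidean algorithm on (354, 67) — divide until remainder is 0:
  354 = 5 · 67 + 19
  67 = 3 · 19 + 10
  19 = 1 · 10 + 9
  10 = 1 · 9 + 1
  9 = 9 · 1 + 0
gcd(354, 67) = 1.
Track Bezout coefficients alongside the remainders: start with r₀ = 354 = a·1 + b·0 (s = 1, t = 0) and r₁ = 67 = a·0 + b·1 (s = 0, t = 1); each new remainder r_{k+1} = r_{k-1} − q_k·r_k inherits s_{k+1} = s_{k-1} − q_k·s_k, t_{k+1} = t_{k-1} − q_k·t_k, so r_k = a·s_k + b·t_k at every step:
  q = 5: r = 19, s = 1 − 5·0 = 1, t = 0 − 5·1 = -5  (check: 354·1 + 67·(-5) = 19)
  q = 3: r = 10, s = 0 − 3·1 = -3, t = 1 − 3·(-5) = 16  (check: 354·(-3) + 67·16 = 10)
  q = 1: r = 9, s = 1 − 1·(-3) = 4, t = -5 − 1·16 = -21  (check: 354·4 + 67·(-21) = 9)
  q = 1: r = 1, s = -3 − 1·4 = -7, t = 16 − 1·(-21) = 37  (check: 354·(-7) + 67·37 = 1)
The row with r = 1 (the gcd) gives the Bezout coefficients s = -7, t = 37.
Result: 354 · (-7) + 67 · (37) = 1.

gcd(354, 67) = 1; s = -7, t = 37 (check: 354·(-7) + 67·37 = 1).


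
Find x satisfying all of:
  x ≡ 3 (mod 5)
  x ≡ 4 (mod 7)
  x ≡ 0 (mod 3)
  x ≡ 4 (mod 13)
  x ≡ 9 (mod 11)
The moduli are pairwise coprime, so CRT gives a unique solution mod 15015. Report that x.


Product of moduli M = 5 · 7 · 3 · 13 · 11 = 15015.
Merge one congruence at a time:
  Start: x ≡ 3 (mod 5).
  Combine with x ≡ 4 (mod 7); new modulus lcm = 35.
    Write x = 3 + 5·t and substitute into x ≡ 4 (mod 7): 5·t ≡ 4 − 3 = 1 (mod 7).
    The inverse of 5 mod 7 is 3 (since 5·3 = 15 = 2·7 + 1), so t ≡ 3·1 = 3 ≡ 3 (mod 7).
    Then x = 3 + 5·3 = 18, valid modulo lcm(5, 7) = 35: x ≡ 18 (mod 35).
  Combine with x ≡ 0 (mod 3); new modulus lcm = 105.
    Write x = 18 + 35·t and substitute into x ≡ 0 (mod 3): 35·t ≡ 0 − 18 = -18 (mod 3).
    Reduce coefficients mod 3: 2·t ≡ 0 (mod 3).
    The inverse of 2 mod 3 is 2 (since 2·2 = 4 = 1·3 + 1), so t ≡ 2·0 = 0 ≡ 0 (mod 3).
    Then x = 18 + 35·0 = 18, valid modulo lcm(35, 3) = 105: x ≡ 18 (mod 105).
  Combine with x ≡ 4 (mod 13); new modulus lcm = 1365.
    Write x = 18 + 105·t and substitute into x ≡ 4 (mod 13): 105·t ≡ 4 − 18 = -14 (mod 13).
    Reduce coefficients mod 13: 1·t ≡ 12 (mod 13).
    So t ≡ 12 (mod 13).
    Then x = 18 + 105·12 = 1278, valid modulo lcm(105, 13) = 1365: x ≡ 1278 (mod 1365).
  Combine with x ≡ 9 (mod 11); new modulus lcm = 15015.
    Write x = 1278 + 1365·t and substitute into x ≡ 9 (mod 11): 1365·t ≡ 9 − 1278 = -1269 (mod 11).
    Reduce coefficients mod 11: 1·t ≡ 7 (mod 11).
    So t ≡ 7 (mod 11).
    Then x = 1278 + 1365·7 = 10833, valid modulo lcm(1365, 11) = 15015: x ≡ 10833 (mod 15015).
Verify against each original: 10833 mod 5 = 3, 10833 mod 7 = 4, 10833 mod 3 = 0, 10833 mod 13 = 4, 10833 mod 11 = 9.

x ≡ 10833 (mod 15015).


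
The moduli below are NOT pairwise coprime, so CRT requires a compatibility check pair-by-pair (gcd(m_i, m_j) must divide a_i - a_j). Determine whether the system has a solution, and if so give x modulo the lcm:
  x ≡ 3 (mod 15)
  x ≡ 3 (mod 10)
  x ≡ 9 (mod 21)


Moduli 15, 10, 21 are not pairwise coprime, so CRT works modulo lcm(m_i) when all pairwise compatibility conditions hold.
Pairwise compatibility: gcd(m_i, m_j) must divide a_i - a_j for every pair.
Merge one congruence at a time:
  Start: x ≡ 3 (mod 15).
  Combine with x ≡ 3 (mod 10): gcd(15, 10) = 5; 3 - 3 = 0, which IS divisible by 5, so compatible.
    Write x = 3 + 15·t and substitute into x ≡ 3 (mod 10): 15·t ≡ 3 − 3 = 0 (mod 10).
    Divide the congruence (and modulus) by g = 5: 3·t ≡ 0 (mod 2).
    Reduce coefficients mod 2: 1·t ≡ 0 (mod 2).
    So t ≡ 0 (mod 2).
    Then x = 3 + 15·0 = 3, valid modulo lcm(15, 10) = 30: x ≡ 3 (mod 30).
  Combine with x ≡ 9 (mod 21): gcd(30, 21) = 3; 9 - 3 = 6, which IS divisible by 3, so compatible.
    Write x = 3 + 30·t and substitute into x ≡ 9 (mod 21): 30·t ≡ 9 − 3 = 6 (mod 21).
    Divide the congruence (and modulus) by g = 3: 10·t ≡ 2 (mod 7).
    Reduce coefficients mod 7: 3·t ≡ 2 (mod 7).
    The inverse of 3 mod 7 is 5 (since 3·5 = 15 = 2·7 + 1), so t ≡ 5·2 = 10 ≡ 3 (mod 7).
    Then x = 3 + 30·3 = 93, valid modulo lcm(30, 21) = 210: x ≡ 93 (mod 210).
Verify: 93 mod 15 = 3, 93 mod 10 = 3, 93 mod 21 = 9.

x ≡ 93 (mod 210).


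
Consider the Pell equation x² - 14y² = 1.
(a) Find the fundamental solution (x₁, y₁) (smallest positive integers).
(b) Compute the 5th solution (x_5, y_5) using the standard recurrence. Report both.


Step 1: Find the fundamental solution (x₁, y₁) of x² - 14y² = 1.
  Expand √14 as a continued fraction. a₀ = ⌊√14⌋ = 3; iterate m_{k+1} = d_k·a_k − m_k, d_{k+1} = (14 − m_{k+1}²)/d_k, a_{k+1} = ⌊(a₀ + m_{k+1})/d_{k+1}⌋ (starting m₀ = 0, d₀ = 1), with convergents p_k = a_k·p_{k-1} + p_{k-2}, q_k = a_k·q_{k-1} + q_{k-2} (p₋₁ = 1, q₋₁ = 0):
  k = 0: a₀ = 3; p₀/q₀ = 3/1; p₀² − 14·q₀² = 9 − 14 = -5.
  k = 1: m = 3, d = 5, a = ⌊(3 + 3)/5⌋ = 1; p/q = (1·3 + 1)/(1·1 + 0) = 4/1; p² − 14·q² = 16 − 14 = 2.
  k = 2: m = 2, d = 2, a = ⌊(3 + 2)/2⌋ = 2; p/q = (2·4 + 3)/(2·1 + 1) = 11/3; p² − 14·q² = 121 − 126 = -5.
  k = 3: m = 2, d = 5, a = ⌊(3 + 2)/5⌋ = 1; p/q = (1·11 + 4)/(1·3 + 1) = 15/4; p² − 14·q² = 225 − 224 = 1.
  The first convergent with p² − 14·q² = 1 gives the fundamental solution (x₁, y₁) = (15, 4).
Step 2: Apply the recurrence (x_{n+1}, y_{n+1}) = (x₁x_n + 14y₁y_n, x₁y_n + y₁x_n) repeatedly.
  From (x_1, y_1) = (15, 4): x_2 = 15·15 + 14·4·4 = 449; y_2 = 15·4 + 4·15 = 120.
  From (x_2, y_2) = (449, 120): x_3 = 15·449 + 14·4·120 = 13455; y_3 = 15·120 + 4·449 = 3596.
  From (x_3, y_3) = (13455, 3596): x_4 = 15·13455 + 14·4·3596 = 403201; y_4 = 15·3596 + 4·13455 = 107760.
  From (x_4, y_4) = (403201, 107760): x_5 = 15·403201 + 14·4·107760 = 12082575; y_5 = 15·107760 + 4·403201 = 3229204.
Step 3: Verify x_5² - 14·y_5² = 145988618630625 - 145988618630624 = 1 (should be 1). ✓

(x_1, y_1) = (15, 4); (x_5, y_5) = (12082575, 3229204).


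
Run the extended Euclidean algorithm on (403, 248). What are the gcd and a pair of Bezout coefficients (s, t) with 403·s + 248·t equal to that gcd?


Euclidean algorithm on (403, 248) — divide until remainder is 0:
  403 = 1 · 248 + 155
  248 = 1 · 155 + 93
  155 = 1 · 93 + 62
  93 = 1 · 62 + 31
  62 = 2 · 31 + 0
gcd(403, 248) = 31.
Track Bezout coefficients alongside the remainders: start with r₀ = 403 = a·1 + b·0 (s = 1, t = 0) and r₁ = 248 = a·0 + b·1 (s = 0, t = 1); each new remainder r_{k+1} = r_{k-1} − q_k·r_k inherits s_{k+1} = s_{k-1} − q_k·s_k, t_{k+1} = t_{k-1} − q_k·t_k, so r_k = a·s_k + b·t_k at every step:
  q = 1: r = 155, s = 1 − 1·0 = 1, t = 0 − 1·1 = -1  (check: 403·1 + 248·(-1) = 155)
  q = 1: r = 93, s = 0 − 1·1 = -1, t = 1 − 1·(-1) = 2  (check: 403·(-1) + 248·2 = 93)
  q = 1: r = 62, s = 1 − 1·(-1) = 2, t = -1 − 1·2 = -3  (check: 403·2 + 248·(-3) = 62)
  q = 1: r = 31, s = -1 − 1·2 = -3, t = 2 − 1·(-3) = 5  (check: 403·(-3) + 248·5 = 31)
The row with r = 31 (the gcd) gives the Bezout coefficients s = -3, t = 5.
Result: 403 · (-3) + 248 · (5) = 31.

gcd(403, 248) = 31; s = -3, t = 5 (check: 403·(-3) + 248·5 = 31).


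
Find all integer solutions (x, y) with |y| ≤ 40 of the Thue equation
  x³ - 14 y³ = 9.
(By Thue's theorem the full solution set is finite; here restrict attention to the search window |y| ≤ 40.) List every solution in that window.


The equation is x³ - 14y³ = 9. For fixed y, x³ = 14·y³ + 9, so a solution requires the RHS to be a perfect cube.
Strategy: iterate y from -40 to 40, compute RHS = 14·y³ + 9, and check whether it is a (positive or negative) perfect cube.
Check small values of y:
  y = 0: RHS = 9 is not a perfect cube.
  y = 1: RHS = 23 is not a perfect cube.
  y = -1: RHS = -5 is not a perfect cube.
  y = 2: RHS = 121 is not a perfect cube.
  y = -2: RHS = -103 is not a perfect cube.
  y = 3: RHS = 387 is not a perfect cube.
  y = -3: RHS = -369 is not a perfect cube.
Continuing the search up to |y| = 40 finds no solutions either.
No (x, y) in the scanned range satisfies the equation.

No integer solutions with |y| ≤ 40.


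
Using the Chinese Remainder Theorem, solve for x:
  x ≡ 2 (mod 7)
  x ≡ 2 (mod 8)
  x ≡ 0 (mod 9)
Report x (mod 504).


Moduli 7, 8, 9 are pairwise coprime; by CRT there is a unique solution modulo M = 7 · 8 · 9 = 504.
Solve pairwise, accumulating the modulus:
  Start with x ≡ 2 (mod 7).
  Combine with x ≡ 2 (mod 8): since gcd(7, 8) = 1, we get a unique residue mod 56.
    Write x = 2 + 7·t and substitute into x ≡ 2 (mod 8): 7·t ≡ 2 − 2 = 0 (mod 8).
    The inverse of 7 mod 8 is 7 (since 7·7 = 49 = 6·8 + 1), so t ≡ 7·0 = 0 ≡ 0 (mod 8).
    Then x = 2 + 7·0 = 2, valid modulo lcm(7, 8) = 56: x ≡ 2 (mod 56).
  Combine with x ≡ 0 (mod 9): since gcd(56, 9) = 1, we get a unique residue mod 504.
    Write x = 2 + 56·t and substitute into x ≡ 0 (mod 9): 56·t ≡ 0 − 2 = -2 (mod 9).
    Reduce coefficients mod 9: 2·t ≡ 7 (mod 9).
    The inverse of 2 mod 9 is 5 (since 2·5 = 10 = 1·9 + 1), so t ≡ 5·7 = 35 ≡ 8 (mod 9).
    Then x = 2 + 56·8 = 450, valid modulo lcm(56, 9) = 504: x ≡ 450 (mod 504).
Verify: 450 mod 7 = 2 ✓, 450 mod 8 = 2 ✓, 450 mod 9 = 0 ✓.

x ≡ 450 (mod 504).


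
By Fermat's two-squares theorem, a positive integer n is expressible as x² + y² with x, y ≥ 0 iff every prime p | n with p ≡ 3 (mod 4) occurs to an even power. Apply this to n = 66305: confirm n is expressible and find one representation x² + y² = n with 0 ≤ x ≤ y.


Step 1: Factor n = 66305 = 5 · 89 · 149.
Step 2: Check the mod-4 condition on each prime factor: 5 ≡ 1 (mod 4), exponent 1; 89 ≡ 1 (mod 4), exponent 1; 149 ≡ 1 (mod 4), exponent 1.
All primes ≡ 3 (mod 4) appear to even exponent (or don't appear), so by the two-squares theorem n IS expressible as a sum of two squares.
Step 3: Build a representation. Here n = 5 · 89 · 149 is a product of primes ≡ 1 (mod 4). Each prime p ≡ 1 (mod 4) is itself a sum of two squares; find a² by testing p − a² for a perfect square:
  5: 5 − 1² = 4 = 2² ⇒ 5 = 1² + 2².
  89: 89 − 1² = 88, 89 − 2² = 85, 89 − 3² = 80, 89 − 4² = 73, 89 − 5² = 64 = 8² ⇒ 89 = 5² + 8².
  149: 149 − 1² = 148, 149 − 2² = 145, 149 − 3² = 140, 149 − 4² = 133, 149 − 5² = 124, 149 − 6² = 113, 149 − 7² = 100 = 10² ⇒ 149 = 7² + 10².
  Combine using the Brahmagupta–Fibonacci identity (a² + b²)(c² + d²) = (ac − bd)² + (ad + bc)² = (ac + bd)² + (ad − bc)²:
  5 · 89 = 445: from (1² + 2²)(5² + 8²), take (1·5 − 2·8, 1·8 + 2·5) = (5 − 16, 8 + 10) = (-11, 18); dropping signs (only squares matter) gives (11, 18); check 11² + 18² = 121 + 324 = 445 ✓.
  445 · 149 = 66305: from (11² + 18²)(7² + 10²), take (11·7 − 18·10, 11·10 + 18·7) = (77 − 180, 110 + 126) = (-103, 236); dropping signs (only squares matter) gives (103, 236); check 103² + 236² = 10609 + 55696 = 66305 ✓.
Step 4: Order so x ≤ y and verify: 103² + 236² = 10609 + 55696 = 66305 = n. ✓

n = 66305 = 103² + 236² (one valid representation with x ≤ y).


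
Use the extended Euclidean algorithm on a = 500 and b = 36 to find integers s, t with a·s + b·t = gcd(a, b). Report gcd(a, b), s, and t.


Euclidean algorithm on (500, 36) — divide until remainder is 0:
  500 = 13 · 36 + 32
  36 = 1 · 32 + 4
  32 = 8 · 4 + 0
gcd(500, 36) = 4.
Track Bezout coefficients alongside the remainders: start with r₀ = 500 = a·1 + b·0 (s = 1, t = 0) and r₁ = 36 = a·0 + b·1 (s = 0, t = 1); each new remainder r_{k+1} = r_{k-1} − q_k·r_k inherits s_{k+1} = s_{k-1} − q_k·s_k, t_{k+1} = t_{k-1} − q_k·t_k, so r_k = a·s_k + b·t_k at every step:
  q = 13: r = 32, s = 1 − 13·0 = 1, t = 0 − 13·1 = -13  (check: 500·1 + 36·(-13) = 32)
  q = 1: r = 4, s = 0 − 1·1 = -1, t = 1 − 1·(-13) = 14  (check: 500·(-1) + 36·14 = 4)
The row with r = 4 (the gcd) gives the Bezout coefficients s = -1, t = 14.
Result: 500 · (-1) + 36 · (14) = 4.

gcd(500, 36) = 4; s = -1, t = 14 (check: 500·(-1) + 36·14 = 4).


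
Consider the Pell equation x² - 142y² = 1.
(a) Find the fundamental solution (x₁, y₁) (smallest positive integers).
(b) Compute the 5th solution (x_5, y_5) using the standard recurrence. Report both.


Step 1: Find the fundamental solution (x₁, y₁) of x² - 142y² = 1.
  Expand √142 as a continued fraction. a₀ = ⌊√142⌋ = 11; iterate m_{k+1} = d_k·a_k − m_k, d_{k+1} = (142 − m_{k+1}²)/d_k, a_{k+1} = ⌊(a₀ + m_{k+1})/d_{k+1}⌋ (starting m₀ = 0, d₀ = 1), with convergents p_k = a_k·p_{k-1} + p_{k-2}, q_k = a_k·q_{k-1} + q_{k-2} (p₋₁ = 1, q₋₁ = 0):
  k = 0: a₀ = 11; p₀/q₀ = 11/1; p₀² − 142·q₀² = 121 − 142 = -21.
  k = 1: m = 11, d = 21, a = ⌊(11 + 11)/21⌋ = 1; p/q = (1·11 + 1)/(1·1 + 0) = 12/1; p² − 142·q² = 144 − 142 = 2.
  k = 2: m = 10, d = 2, a = ⌊(11 + 10)/2⌋ = 10; p/q = (10·12 + 11)/(10·1 + 1) = 131/11; p² − 142·q² = 17161 − 17182 = -21.
  k = 3: m = 10, d = 21, a = ⌊(11 + 10)/21⌋ = 1; p/q = (1·131 + 12)/(1·11 + 1) = 143/12; p² − 142·q² = 20449 − 20448 = 1.
  The first convergent with p² − 142·q² = 1 gives the fundamental solution (x₁, y₁) = (143, 12).
Step 2: Apply the recurrence (x_{n+1}, y_{n+1}) = (x₁x_n + 142y₁y_n, x₁y_n + y₁x_n) repeatedly.
  From (x_1, y_1) = (143, 12): x_2 = 143·143 + 142·12·12 = 40897; y_2 = 143·12 + 12·143 = 3432.
  From (x_2, y_2) = (40897, 3432): x_3 = 143·40897 + 142·12·3432 = 11696399; y_3 = 143·3432 + 12·40897 = 981540.
  From (x_3, y_3) = (11696399, 981540): x_4 = 143·11696399 + 142·12·981540 = 3345129217; y_4 = 143·981540 + 12·11696399 = 280717008.
  From (x_4, y_4) = (3345129217, 280717008): x_5 = 143·3345129217 + 142·12·280717008 = 956695259663; y_5 = 143·280717008 + 12·3345129217 = 80284082748.
Step 3: Verify x_5² - 142·y_5² = 915265819861654994873569 - 915265819861654994873568 = 1 (should be 1). ✓

(x_1, y_1) = (143, 12); (x_5, y_5) = (956695259663, 80284082748).


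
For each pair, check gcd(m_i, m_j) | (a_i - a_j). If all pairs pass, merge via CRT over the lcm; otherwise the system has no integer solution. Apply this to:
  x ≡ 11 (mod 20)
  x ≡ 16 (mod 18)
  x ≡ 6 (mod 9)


Moduli 20, 18, 9 are not pairwise coprime, so CRT works modulo lcm(m_i) when all pairwise compatibility conditions hold.
Pairwise compatibility: gcd(m_i, m_j) must divide a_i - a_j for every pair.
Merge one congruence at a time:
  Start: x ≡ 11 (mod 20).
  Combine with x ≡ 16 (mod 18): gcd(20, 18) = 2, and 16 - 11 = 5 is NOT divisible by 2.
    ⇒ system is inconsistent (no integer solution).

No solution (the system is inconsistent).


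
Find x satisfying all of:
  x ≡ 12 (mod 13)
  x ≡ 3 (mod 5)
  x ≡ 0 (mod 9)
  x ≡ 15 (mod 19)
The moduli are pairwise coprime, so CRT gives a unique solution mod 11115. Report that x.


Product of moduli M = 13 · 5 · 9 · 19 = 11115.
Merge one congruence at a time:
  Start: x ≡ 12 (mod 13).
  Combine with x ≡ 3 (mod 5); new modulus lcm = 65.
    Write x = 12 + 13·t and substitute into x ≡ 3 (mod 5): 13·t ≡ 3 − 12 = -9 (mod 5).
    Reduce coefficients mod 5: 3·t ≡ 1 (mod 5).
    The inverse of 3 mod 5 is 2 (since 3·2 = 6 = 1·5 + 1), so t ≡ 2·1 = 2 ≡ 2 (mod 5).
    Then x = 12 + 13·2 = 38, valid modulo lcm(13, 5) = 65: x ≡ 38 (mod 65).
  Combine with x ≡ 0 (mod 9); new modulus lcm = 585.
    Write x = 38 + 65·t and substitute into x ≡ 0 (mod 9): 65·t ≡ 0 − 38 = -38 (mod 9).
    Reduce coefficients mod 9: 2·t ≡ 7 (mod 9).
    The inverse of 2 mod 9 is 5 (since 2·5 = 10 = 1·9 + 1), so t ≡ 5·7 = 35 ≡ 8 (mod 9).
    Then x = 38 + 65·8 = 558, valid modulo lcm(65, 9) = 585: x ≡ 558 (mod 585).
  Combine with x ≡ 15 (mod 19); new modulus lcm = 11115.
    Write x = 558 + 585·t and substitute into x ≡ 15 (mod 19): 585·t ≡ 15 − 558 = -543 (mod 19).
    Reduce coefficients mod 19: 15·t ≡ 8 (mod 19).
    The inverse of 15 mod 19 is 14 (since 15·14 = 210 = 11·19 + 1), so t ≡ 14·8 = 112 ≡ 17 (mod 19).
    Then x = 558 + 585·17 = 10503, valid modulo lcm(585, 19) = 11115: x ≡ 10503 (mod 11115).
Verify against each original: 10503 mod 13 = 12, 10503 mod 5 = 3, 10503 mod 9 = 0, 10503 mod 19 = 15.

x ≡ 10503 (mod 11115).


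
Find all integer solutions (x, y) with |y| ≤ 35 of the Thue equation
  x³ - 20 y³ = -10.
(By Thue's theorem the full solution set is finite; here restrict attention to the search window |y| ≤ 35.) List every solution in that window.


The equation is x³ - 20y³ = -10. For fixed y, x³ = 20·y³ − 10, so a solution requires the RHS to be a perfect cube.
Strategy: iterate y from -35 to 35, compute RHS = 20·y³ − 10, and check whether it is a (positive or negative) perfect cube.
Check small values of y:
  y = 0: RHS = -10 is not a perfect cube.
  y = 1: RHS = 10 is not a perfect cube.
  y = -1: RHS = -30 is not a perfect cube.
  y = 2: RHS = 150 is not a perfect cube.
  y = -2: RHS = -170 is not a perfect cube.
  y = 3: RHS = 530 is not a perfect cube.
  y = -3: RHS = -550 is not a perfect cube.
Continuing the search up to |y| = 35 finds no solutions either.
No (x, y) in the scanned range satisfies the equation.

No integer solutions with |y| ≤ 35.


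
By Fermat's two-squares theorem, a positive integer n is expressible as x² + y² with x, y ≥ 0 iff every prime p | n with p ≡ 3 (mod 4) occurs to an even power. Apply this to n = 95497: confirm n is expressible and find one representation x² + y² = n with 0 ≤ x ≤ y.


Step 1: Factor n = 95497 = 29 · 37 · 89.
Step 2: Check the mod-4 condition on each prime factor: 29 ≡ 1 (mod 4), exponent 1; 37 ≡ 1 (mod 4), exponent 1; 89 ≡ 1 (mod 4), exponent 1.
All primes ≡ 3 (mod 4) appear to even exponent (or don't appear), so by the two-squares theorem n IS expressible as a sum of two squares.
Step 3: Build a representation. Here n = 29 · 37 · 89 is a product of primes ≡ 1 (mod 4). Each prime p ≡ 1 (mod 4) is itself a sum of two squares; find a² by testing p − a² for a perfect square:
  29: 29 − 1² = 28, 29 − 2² = 25 = 5² ⇒ 29 = 2² + 5².
  37: 37 − 1² = 36 = 6² ⇒ 37 = 1² + 6².
  89: 89 − 1² = 88, 89 − 2² = 85, 89 − 3² = 80, 89 − 4² = 73, 89 − 5² = 64 = 8² ⇒ 89 = 5² + 8².
  Combine using the Brahmagupta–Fibonacci identity (a² + b²)(c² + d²) = (ac − bd)² + (ad + bc)² = (ac + bd)² + (ad − bc)²:
  29 · 37 = 1073: from (2² + 5²)(1² + 6²), take (2·1 − 5·6, 2·6 + 5·1) = (2 − 30, 12 + 5) = (-28, 17); dropping signs (only squares matter) gives (28, 17); check 28² + 17² = 784 + 289 = 1073 ✓.
  1073 · 89 = 95497: from (28² + 17²)(5² + 8²), take (28·5 − 17·8, 28·8 + 17·5) = (140 − 136, 224 + 85) = (4, 309); check 4² + 309² = 16 + 95481 = 95497 ✓.
Step 4: Order so x ≤ y and verify: 4² + 309² = 16 + 95481 = 95497 = n. ✓

n = 95497 = 4² + 309² (one valid representation with x ≤ y).


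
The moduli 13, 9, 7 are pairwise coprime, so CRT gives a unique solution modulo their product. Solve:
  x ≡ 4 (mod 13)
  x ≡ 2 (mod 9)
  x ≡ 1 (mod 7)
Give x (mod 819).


Moduli 13, 9, 7 are pairwise coprime; by CRT there is a unique solution modulo M = 13 · 9 · 7 = 819.
Solve pairwise, accumulating the modulus:
  Start with x ≡ 4 (mod 13).
  Combine with x ≡ 2 (mod 9): since gcd(13, 9) = 1, we get a unique residue mod 117.
    Write x = 4 + 13·t and substitute into x ≡ 2 (mod 9): 13·t ≡ 2 − 4 = -2 (mod 9).
    Reduce coefficients mod 9: 4·t ≡ 7 (mod 9).
    The inverse of 4 mod 9 is 7 (since 4·7 = 28 = 3·9 + 1), so t ≡ 7·7 = 49 ≡ 4 (mod 9).
    Then x = 4 + 13·4 = 56, valid modulo lcm(13, 9) = 117: x ≡ 56 (mod 117).
  Combine with x ≡ 1 (mod 7): since gcd(117, 7) = 1, we get a unique residue mod 819.
    Write x = 56 + 117·t and substitute into x ≡ 1 (mod 7): 117·t ≡ 1 − 56 = -55 (mod 7).
    Reduce coefficients mod 7: 5·t ≡ 1 (mod 7).
    The inverse of 5 mod 7 is 3 (since 5·3 = 15 = 2·7 + 1), so t ≡ 3·1 = 3 ≡ 3 (mod 7).
    Then x = 56 + 117·3 = 407, valid modulo lcm(117, 7) = 819: x ≡ 407 (mod 819).
Verify: 407 mod 13 = 4 ✓, 407 mod 9 = 2 ✓, 407 mod 7 = 1 ✓.

x ≡ 407 (mod 819).


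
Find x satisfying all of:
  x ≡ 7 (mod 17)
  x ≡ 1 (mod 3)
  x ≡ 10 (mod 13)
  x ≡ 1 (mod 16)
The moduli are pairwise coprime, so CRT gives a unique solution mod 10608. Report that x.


Product of moduli M = 17 · 3 · 13 · 16 = 10608.
Merge one congruence at a time:
  Start: x ≡ 7 (mod 17).
  Combine with x ≡ 1 (mod 3); new modulus lcm = 51.
    Write x = 7 + 17·t and substitute into x ≡ 1 (mod 3): 17·t ≡ 1 − 7 = -6 (mod 3).
    Reduce coefficients mod 3: 2·t ≡ 0 (mod 3).
    The inverse of 2 mod 3 is 2 (since 2·2 = 4 = 1·3 + 1), so t ≡ 2·0 = 0 ≡ 0 (mod 3).
    Then x = 7 + 17·0 = 7, valid modulo lcm(17, 3) = 51: x ≡ 7 (mod 51).
  Combine with x ≡ 10 (mod 13); new modulus lcm = 663.
    Write x = 7 + 51·t and substitute into x ≡ 10 (mod 13): 51·t ≡ 10 − 7 = 3 (mod 13).
    Reduce coefficients mod 13: 12·t ≡ 3 (mod 13).
    The inverse of 12 mod 13 is 12 (since 12·12 = 144 = 11·13 + 1), so t ≡ 12·3 = 36 ≡ 10 (mod 13).
    Then x = 7 + 51·10 = 517, valid modulo lcm(51, 13) = 663: x ≡ 517 (mod 663).
  Combine with x ≡ 1 (mod 16); new modulus lcm = 10608.
    Write x = 517 + 663·t and substitute into x ≡ 1 (mod 16): 663·t ≡ 1 − 517 = -516 (mod 16).
    Reduce coefficients mod 16: 7·t ≡ 12 (mod 16).
    The inverse of 7 mod 16 is 7 (since 7·7 = 49 = 3·16 + 1), so t ≡ 7·12 = 84 ≡ 4 (mod 16).
    Then x = 517 + 663·4 = 3169, valid modulo lcm(663, 16) = 10608: x ≡ 3169 (mod 10608).
Verify against each original: 3169 mod 17 = 7, 3169 mod 3 = 1, 3169 mod 13 = 10, 3169 mod 16 = 1.

x ≡ 3169 (mod 10608).


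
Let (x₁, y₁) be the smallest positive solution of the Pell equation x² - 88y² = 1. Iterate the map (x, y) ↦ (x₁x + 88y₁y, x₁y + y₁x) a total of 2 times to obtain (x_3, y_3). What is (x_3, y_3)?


Step 1: Find the fundamental solution (x₁, y₁) of x² - 88y² = 1.
  Expand √88 as a continued fraction. a₀ = ⌊√88⌋ = 9; iterate m_{k+1} = d_k·a_k − m_k, d_{k+1} = (88 − m_{k+1}²)/d_k, a_{k+1} = ⌊(a₀ + m_{k+1})/d_{k+1}⌋ (starting m₀ = 0, d₀ = 1), with convergents p_k = a_k·p_{k-1} + p_{k-2}, q_k = a_k·q_{k-1} + q_{k-2} (p₋₁ = 1, q₋₁ = 0):
  k = 0: a₀ = 9; p₀/q₀ = 9/1; p₀² − 88·q₀² = 81 − 88 = -7.
  k = 1: m = 9, d = 7, a = ⌊(9 + 9)/7⌋ = 2; p/q = (2·9 + 1)/(2·1 + 0) = 19/2; p² − 88·q² = 361 − 352 = 9.
  k = 2: m = 5, d = 9, a = ⌊(9 + 5)/9⌋ = 1; p/q = (1·19 + 9)/(1·2 + 1) = 28/3; p² − 88·q² = 784 − 792 = -8.
  k = 3: m = 4, d = 8, a = ⌊(9 + 4)/8⌋ = 1; p/q = (1·28 + 19)/(1·3 + 2) = 47/5; p² − 88·q² = 2209 − 2200 = 9.
  k = 4: m = 4, d = 9, a = ⌊(9 + 4)/9⌋ = 1; p/q = (1·47 + 28)/(1·5 + 3) = 75/8; p² − 88·q² = 5625 − 5632 = -7.
  k = 5: m = 5, d = 7, a = ⌊(9 + 5)/7⌋ = 2; p/q = (2·75 + 47)/(2·8 + 5) = 197/21; p² − 88·q² = 38809 − 38808 = 1.
  The first convergent with p² − 88·q² = 1 gives the fundamental solution (x₁, y₁) = (197, 21).
Step 2: Apply the recurrence (x_{n+1}, y_{n+1}) = (x₁x_n + 88y₁y_n, x₁y_n + y₁x_n) repeatedly.
  From (x_1, y_1) = (197, 21): x_2 = 197·197 + 88·21·21 = 77617; y_2 = 197·21 + 21·197 = 8274.
  From (x_2, y_2) = (77617, 8274): x_3 = 197·77617 + 88·21·8274 = 30580901; y_3 = 197·8274 + 21·77617 = 3259935.
Step 3: Verify x_3² - 88·y_3² = 935191505971801 - 935191505971800 = 1 (should be 1). ✓

(x_1, y_1) = (197, 21); (x_3, y_3) = (30580901, 3259935).


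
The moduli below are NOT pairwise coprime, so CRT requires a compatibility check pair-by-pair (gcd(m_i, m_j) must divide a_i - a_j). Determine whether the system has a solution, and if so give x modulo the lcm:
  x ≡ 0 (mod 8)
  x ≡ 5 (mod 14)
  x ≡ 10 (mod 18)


Moduli 8, 14, 18 are not pairwise coprime, so CRT works modulo lcm(m_i) when all pairwise compatibility conditions hold.
Pairwise compatibility: gcd(m_i, m_j) must divide a_i - a_j for every pair.
Merge one congruence at a time:
  Start: x ≡ 0 (mod 8).
  Combine with x ≡ 5 (mod 14): gcd(8, 14) = 2, and 5 - 0 = 5 is NOT divisible by 2.
    ⇒ system is inconsistent (no integer solution).

No solution (the system is inconsistent).


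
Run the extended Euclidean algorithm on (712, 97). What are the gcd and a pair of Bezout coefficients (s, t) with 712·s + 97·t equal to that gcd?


Euclidean algorithm on (712, 97) — divide until remainder is 0:
  712 = 7 · 97 + 33
  97 = 2 · 33 + 31
  33 = 1 · 31 + 2
  31 = 15 · 2 + 1
  2 = 2 · 1 + 0
gcd(712, 97) = 1.
Track Bezout coefficients alongside the remainders: start with r₀ = 712 = a·1 + b·0 (s = 1, t = 0) and r₁ = 97 = a·0 + b·1 (s = 0, t = 1); each new remainder r_{k+1} = r_{k-1} − q_k·r_k inherits s_{k+1} = s_{k-1} − q_k·s_k, t_{k+1} = t_{k-1} − q_k·t_k, so r_k = a·s_k + b·t_k at every step:
  q = 7: r = 33, s = 1 − 7·0 = 1, t = 0 − 7·1 = -7  (check: 712·1 + 97·(-7) = 33)
  q = 2: r = 31, s = 0 − 2·1 = -2, t = 1 − 2·(-7) = 15  (check: 712·(-2) + 97·15 = 31)
  q = 1: r = 2, s = 1 − 1·(-2) = 3, t = -7 − 1·15 = -22  (check: 712·3 + 97·(-22) = 2)
  q = 15: r = 1, s = -2 − 15·3 = -47, t = 15 − 15·(-22) = 345  (check: 712·(-47) + 97·345 = 1)
The row with r = 1 (the gcd) gives the Bezout coefficients s = -47, t = 345.
Result: 712 · (-47) + 97 · (345) = 1.

gcd(712, 97) = 1; s = -47, t = 345 (check: 712·(-47) + 97·345 = 1).


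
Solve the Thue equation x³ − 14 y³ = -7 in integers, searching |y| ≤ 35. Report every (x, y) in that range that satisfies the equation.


The equation is x³ - 14y³ = -7. For fixed y, x³ = 14·y³ − 7, so a solution requires the RHS to be a perfect cube.
Strategy: iterate y from -35 to 35, compute RHS = 14·y³ − 7, and check whether it is a (positive or negative) perfect cube.
Check small values of y:
  y = 0: RHS = -7 is not a perfect cube.
  y = 1: RHS = 7 is not a perfect cube.
  y = -1: RHS = -21 is not a perfect cube.
  y = 2: RHS = 105 is not a perfect cube.
  y = -2: RHS = -119 is not a perfect cube.
  y = 3: RHS = 371 is not a perfect cube.
  y = -3: RHS = -385 is not a perfect cube.
Continuing the search up to |y| = 35 finds no solutions either.
No (x, y) in the scanned range satisfies the equation.

No integer solutions with |y| ≤ 35.


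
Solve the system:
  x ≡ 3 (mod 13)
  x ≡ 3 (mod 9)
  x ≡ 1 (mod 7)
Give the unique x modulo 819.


Moduli 13, 9, 7 are pairwise coprime; by CRT there is a unique solution modulo M = 13 · 9 · 7 = 819.
Solve pairwise, accumulating the modulus:
  Start with x ≡ 3 (mod 13).
  Combine with x ≡ 3 (mod 9): since gcd(13, 9) = 1, we get a unique residue mod 117.
    Write x = 3 + 13·t and substitute into x ≡ 3 (mod 9): 13·t ≡ 3 − 3 = 0 (mod 9).
    Reduce coefficients mod 9: 4·t ≡ 0 (mod 9).
    The inverse of 4 mod 9 is 7 (since 4·7 = 28 = 3·9 + 1), so t ≡ 7·0 = 0 ≡ 0 (mod 9).
    Then x = 3 + 13·0 = 3, valid modulo lcm(13, 9) = 117: x ≡ 3 (mod 117).
  Combine with x ≡ 1 (mod 7): since gcd(117, 7) = 1, we get a unique residue mod 819.
    Write x = 3 + 117·t and substitute into x ≡ 1 (mod 7): 117·t ≡ 1 − 3 = -2 (mod 7).
    Reduce coefficients mod 7: 5·t ≡ 5 (mod 7).
    The inverse of 5 mod 7 is 3 (since 5·3 = 15 = 2·7 + 1), so t ≡ 3·5 = 15 ≡ 1 (mod 7).
    Then x = 3 + 117·1 = 120, valid modulo lcm(117, 7) = 819: x ≡ 120 (mod 819).
Verify: 120 mod 13 = 3 ✓, 120 mod 9 = 3 ✓, 120 mod 7 = 1 ✓.

x ≡ 120 (mod 819).


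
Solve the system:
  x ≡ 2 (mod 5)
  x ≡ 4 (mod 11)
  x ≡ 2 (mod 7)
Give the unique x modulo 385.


Moduli 5, 11, 7 are pairwise coprime; by CRT there is a unique solution modulo M = 5 · 11 · 7 = 385.
Solve pairwise, accumulating the modulus:
  Start with x ≡ 2 (mod 5).
  Combine with x ≡ 4 (mod 11): since gcd(5, 11) = 1, we get a unique residue mod 55.
    Write x = 2 + 5·t and substitute into x ≡ 4 (mod 11): 5·t ≡ 4 − 2 = 2 (mod 11).
    The inverse of 5 mod 11 is 9 (since 5·9 = 45 = 4·11 + 1), so t ≡ 9·2 = 18 ≡ 7 (mod 11).
    Then x = 2 + 5·7 = 37, valid modulo lcm(5, 11) = 55: x ≡ 37 (mod 55).
  Combine with x ≡ 2 (mod 7): since gcd(55, 7) = 1, we get a unique residue mod 385.
    Write x = 37 + 55·t and substitute into x ≡ 2 (mod 7): 55·t ≡ 2 − 37 = -35 (mod 7).
    Reduce coefficients mod 7: 6·t ≡ 0 (mod 7).
    The inverse of 6 mod 7 is 6 (since 6·6 = 36 = 5·7 + 1), so t ≡ 6·0 = 0 ≡ 0 (mod 7).
    Then x = 37 + 55·0 = 37, valid modulo lcm(55, 7) = 385: x ≡ 37 (mod 385).
Verify: 37 mod 5 = 2 ✓, 37 mod 11 = 4 ✓, 37 mod 7 = 2 ✓.

x ≡ 37 (mod 385).


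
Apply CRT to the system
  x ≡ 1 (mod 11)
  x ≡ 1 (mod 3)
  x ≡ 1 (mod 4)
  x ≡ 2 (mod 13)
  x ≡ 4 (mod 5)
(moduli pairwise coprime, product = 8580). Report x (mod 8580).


Product of moduli M = 11 · 3 · 4 · 13 · 5 = 8580.
Merge one congruence at a time:
  Start: x ≡ 1 (mod 11).
  Combine with x ≡ 1 (mod 3); new modulus lcm = 33.
    Write x = 1 + 11·t and substitute into x ≡ 1 (mod 3): 11·t ≡ 1 − 1 = 0 (mod 3).
    Reduce coefficients mod 3: 2·t ≡ 0 (mod 3).
    The inverse of 2 mod 3 is 2 (since 2·2 = 4 = 1·3 + 1), so t ≡ 2·0 = 0 ≡ 0 (mod 3).
    Then x = 1 + 11·0 = 1, valid modulo lcm(11, 3) = 33: x ≡ 1 (mod 33).
  Combine with x ≡ 1 (mod 4); new modulus lcm = 132.
    Write x = 1 + 33·t and substitute into x ≡ 1 (mod 4): 33·t ≡ 1 − 1 = 0 (mod 4).
    Reduce coefficients mod 4: 1·t ≡ 0 (mod 4).
    So t ≡ 0 (mod 4).
    Then x = 1 + 33·0 = 1, valid modulo lcm(33, 4) = 132: x ≡ 1 (mod 132).
  Combine with x ≡ 2 (mod 13); new modulus lcm = 1716.
    Write x = 1 + 132·t and substitute into x ≡ 2 (mod 13): 132·t ≡ 2 − 1 = 1 (mod 13).
    Reduce coefficients mod 13: 2·t ≡ 1 (mod 13).
    The inverse of 2 mod 13 is 7 (since 2·7 = 14 = 1·13 + 1), so t ≡ 7·1 = 7 ≡ 7 (mod 13).
    Then x = 1 + 132·7 = 925, valid modulo lcm(132, 13) = 1716: x ≡ 925 (mod 1716).
  Combine with x ≡ 4 (mod 5); new modulus lcm = 8580.
    Write x = 925 + 1716·t and substitute into x ≡ 4 (mod 5): 1716·t ≡ 4 − 925 = -921 (mod 5).
    Reduce coefficients mod 5: 1·t ≡ 4 (mod 5).
    So t ≡ 4 (mod 5).
    Then x = 925 + 1716·4 = 7789, valid modulo lcm(1716, 5) = 8580: x ≡ 7789 (mod 8580).
Verify against each original: 7789 mod 11 = 1, 7789 mod 3 = 1, 7789 mod 4 = 1, 7789 mod 13 = 2, 7789 mod 5 = 4.

x ≡ 7789 (mod 8580).


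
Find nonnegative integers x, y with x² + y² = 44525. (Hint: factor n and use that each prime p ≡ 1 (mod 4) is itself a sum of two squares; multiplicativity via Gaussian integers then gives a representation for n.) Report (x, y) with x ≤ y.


Step 1: Factor n = 44525 = 5^2 · 13 · 137.
Step 2: Check the mod-4 condition on each prime factor: 5 ≡ 1 (mod 4), exponent 2; 13 ≡ 1 (mod 4), exponent 1; 137 ≡ 1 (mod 4), exponent 1.
All primes ≡ 3 (mod 4) appear to even exponent (or don't appear), so by the two-squares theorem n IS expressible as a sum of two squares.
Step 3: Build a representation. Group n = k² · m with k = 5 and m = 13 · 137 = 1781 (a product of primes ≡ 1 (mod 4)); a representation of m scales to one of n via (k·x)² + (k·y)² = k²(x² + y²). Each prime p ≡ 1 (mod 4) is itself a sum of two squares; find a² by testing p − a² for a perfect square:
  13: 13 − 1² = 12, 13 − 2² = 9 = 3² ⇒ 13 = 2² + 3².
  137: 137 − 1² = 136, 137 − 2² = 133, 137 − 3² = 128, 137 − 4² = 121 = 11² ⇒ 137 = 4² + 11².
  Combine using the Brahmagupta–Fibonacci identity (a² + b²)(c² + d²) = (ac − bd)² + (ad + bc)² = (ac + bd)² + (ad − bc)²:
  13 · 137 = 1781: from (2² + 3²)(4² + 11²), take (2·4 − 3·11, 2·11 + 3·4) = (8 − 33, 22 + 12) = (-25, 34); dropping signs (only squares matter) gives (25, 34); check 25² + 34² = 625 + 1156 = 1781 ✓.
  Scale by k = 5: (5·25, 5·34) = (125, 170).
Step 4: Order so x ≤ y and verify: 125² + 170² = 15625 + 28900 = 44525 = n. ✓

n = 44525 = 125² + 170² (one valid representation with x ≤ y).
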